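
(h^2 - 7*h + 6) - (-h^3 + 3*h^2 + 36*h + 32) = h^3 - 2*h^2 - 43*h - 26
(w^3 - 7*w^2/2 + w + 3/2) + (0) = w^3 - 7*w^2/2 + w + 3/2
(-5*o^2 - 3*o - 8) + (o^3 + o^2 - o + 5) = o^3 - 4*o^2 - 4*o - 3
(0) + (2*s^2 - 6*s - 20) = 2*s^2 - 6*s - 20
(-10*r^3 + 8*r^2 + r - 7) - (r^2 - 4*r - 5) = -10*r^3 + 7*r^2 + 5*r - 2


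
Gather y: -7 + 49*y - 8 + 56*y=105*y - 15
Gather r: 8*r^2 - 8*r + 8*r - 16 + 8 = 8*r^2 - 8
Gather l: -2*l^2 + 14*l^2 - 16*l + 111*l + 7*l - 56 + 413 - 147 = 12*l^2 + 102*l + 210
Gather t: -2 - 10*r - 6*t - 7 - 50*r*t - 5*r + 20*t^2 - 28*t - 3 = -15*r + 20*t^2 + t*(-50*r - 34) - 12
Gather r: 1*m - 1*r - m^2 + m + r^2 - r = -m^2 + 2*m + r^2 - 2*r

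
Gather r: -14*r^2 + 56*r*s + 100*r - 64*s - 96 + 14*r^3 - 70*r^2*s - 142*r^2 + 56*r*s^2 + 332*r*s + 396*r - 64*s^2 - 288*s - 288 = 14*r^3 + r^2*(-70*s - 156) + r*(56*s^2 + 388*s + 496) - 64*s^2 - 352*s - 384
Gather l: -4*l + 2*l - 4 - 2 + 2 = -2*l - 4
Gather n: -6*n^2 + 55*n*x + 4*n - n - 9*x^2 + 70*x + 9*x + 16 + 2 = -6*n^2 + n*(55*x + 3) - 9*x^2 + 79*x + 18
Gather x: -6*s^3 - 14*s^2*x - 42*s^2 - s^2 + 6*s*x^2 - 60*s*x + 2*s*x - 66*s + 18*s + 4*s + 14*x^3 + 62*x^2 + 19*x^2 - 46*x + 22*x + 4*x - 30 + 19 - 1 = -6*s^3 - 43*s^2 - 44*s + 14*x^3 + x^2*(6*s + 81) + x*(-14*s^2 - 58*s - 20) - 12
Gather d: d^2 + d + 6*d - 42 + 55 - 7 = d^2 + 7*d + 6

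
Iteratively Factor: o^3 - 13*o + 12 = (o - 3)*(o^2 + 3*o - 4) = (o - 3)*(o - 1)*(o + 4)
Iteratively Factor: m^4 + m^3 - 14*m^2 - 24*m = (m)*(m^3 + m^2 - 14*m - 24) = m*(m + 2)*(m^2 - m - 12) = m*(m + 2)*(m + 3)*(m - 4)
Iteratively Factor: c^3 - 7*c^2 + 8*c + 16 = (c - 4)*(c^2 - 3*c - 4) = (c - 4)^2*(c + 1)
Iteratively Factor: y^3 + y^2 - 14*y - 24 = (y + 3)*(y^2 - 2*y - 8) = (y - 4)*(y + 3)*(y + 2)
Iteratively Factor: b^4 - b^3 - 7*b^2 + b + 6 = (b - 3)*(b^3 + 2*b^2 - b - 2) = (b - 3)*(b + 1)*(b^2 + b - 2) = (b - 3)*(b - 1)*(b + 1)*(b + 2)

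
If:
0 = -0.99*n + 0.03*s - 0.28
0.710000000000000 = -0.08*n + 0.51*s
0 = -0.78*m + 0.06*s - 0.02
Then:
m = 0.08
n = -0.24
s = 1.35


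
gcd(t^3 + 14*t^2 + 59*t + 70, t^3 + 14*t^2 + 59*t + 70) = t^3 + 14*t^2 + 59*t + 70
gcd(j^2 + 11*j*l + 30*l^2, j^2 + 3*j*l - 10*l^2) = j + 5*l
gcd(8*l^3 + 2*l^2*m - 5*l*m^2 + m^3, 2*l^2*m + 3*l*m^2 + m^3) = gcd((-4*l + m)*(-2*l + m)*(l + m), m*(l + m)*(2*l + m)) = l + m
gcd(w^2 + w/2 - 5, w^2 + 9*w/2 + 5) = w + 5/2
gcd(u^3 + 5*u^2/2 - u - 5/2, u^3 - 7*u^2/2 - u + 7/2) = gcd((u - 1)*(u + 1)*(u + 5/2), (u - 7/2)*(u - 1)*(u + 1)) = u^2 - 1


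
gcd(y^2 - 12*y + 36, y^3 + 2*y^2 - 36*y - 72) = y - 6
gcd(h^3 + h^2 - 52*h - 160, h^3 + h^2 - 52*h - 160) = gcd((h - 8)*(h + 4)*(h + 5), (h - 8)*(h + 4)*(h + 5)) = h^3 + h^2 - 52*h - 160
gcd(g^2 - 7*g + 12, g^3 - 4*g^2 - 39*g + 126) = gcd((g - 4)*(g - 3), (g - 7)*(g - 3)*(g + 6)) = g - 3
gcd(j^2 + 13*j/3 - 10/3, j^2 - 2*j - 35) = j + 5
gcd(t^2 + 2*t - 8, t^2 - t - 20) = t + 4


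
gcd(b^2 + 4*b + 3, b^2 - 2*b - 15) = b + 3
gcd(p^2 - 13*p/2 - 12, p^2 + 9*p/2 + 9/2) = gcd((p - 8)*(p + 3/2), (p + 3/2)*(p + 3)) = p + 3/2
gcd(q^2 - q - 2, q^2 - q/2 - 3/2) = q + 1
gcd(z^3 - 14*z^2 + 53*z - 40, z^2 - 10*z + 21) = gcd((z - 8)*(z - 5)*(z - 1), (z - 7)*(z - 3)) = 1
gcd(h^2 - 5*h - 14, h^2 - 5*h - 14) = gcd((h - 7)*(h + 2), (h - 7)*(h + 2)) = h^2 - 5*h - 14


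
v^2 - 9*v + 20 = (v - 5)*(v - 4)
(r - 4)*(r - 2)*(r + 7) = r^3 + r^2 - 34*r + 56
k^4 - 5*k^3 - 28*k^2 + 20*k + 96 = (k - 8)*(k - 2)*(k + 2)*(k + 3)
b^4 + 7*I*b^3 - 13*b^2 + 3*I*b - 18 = (b - I)*(b + 2*I)*(b + 3*I)^2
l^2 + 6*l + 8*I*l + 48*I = (l + 6)*(l + 8*I)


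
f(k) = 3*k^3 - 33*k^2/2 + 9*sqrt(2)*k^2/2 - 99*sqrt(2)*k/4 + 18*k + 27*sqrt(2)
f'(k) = 9*k^2 - 33*k + 9*sqrt(2)*k - 99*sqrt(2)/4 + 18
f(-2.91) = -72.10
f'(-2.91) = 118.20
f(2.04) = -13.21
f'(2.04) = -20.90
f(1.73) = -6.03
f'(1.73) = -25.14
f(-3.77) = -202.53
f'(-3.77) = 187.34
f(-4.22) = -296.03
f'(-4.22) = 228.82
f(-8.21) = -2165.61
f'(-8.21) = 756.07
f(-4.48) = -358.83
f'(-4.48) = 254.45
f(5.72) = 170.75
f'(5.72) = 161.51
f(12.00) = 3558.57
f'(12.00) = 1035.73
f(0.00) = 38.18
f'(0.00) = -17.00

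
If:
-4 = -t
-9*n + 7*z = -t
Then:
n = 7*z/9 + 4/9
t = 4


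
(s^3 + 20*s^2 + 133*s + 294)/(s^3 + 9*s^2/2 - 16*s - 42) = 2*(s^2 + 14*s + 49)/(2*s^2 - 3*s - 14)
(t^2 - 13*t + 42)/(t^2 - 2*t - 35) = (t - 6)/(t + 5)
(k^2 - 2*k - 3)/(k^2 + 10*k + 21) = (k^2 - 2*k - 3)/(k^2 + 10*k + 21)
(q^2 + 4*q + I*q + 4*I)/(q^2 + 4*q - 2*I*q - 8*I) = (q + I)/(q - 2*I)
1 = 1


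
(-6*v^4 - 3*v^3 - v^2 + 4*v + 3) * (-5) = 30*v^4 + 15*v^3 + 5*v^2 - 20*v - 15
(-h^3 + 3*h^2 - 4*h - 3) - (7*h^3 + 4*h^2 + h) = -8*h^3 - h^2 - 5*h - 3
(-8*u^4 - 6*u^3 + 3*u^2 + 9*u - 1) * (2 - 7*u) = 56*u^5 + 26*u^4 - 33*u^3 - 57*u^2 + 25*u - 2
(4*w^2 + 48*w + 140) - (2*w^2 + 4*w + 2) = 2*w^2 + 44*w + 138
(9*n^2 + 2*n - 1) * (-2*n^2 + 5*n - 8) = -18*n^4 + 41*n^3 - 60*n^2 - 21*n + 8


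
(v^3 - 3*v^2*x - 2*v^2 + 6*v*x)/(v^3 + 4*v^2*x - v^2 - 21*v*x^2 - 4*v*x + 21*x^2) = v*(v - 2)/(v^2 + 7*v*x - v - 7*x)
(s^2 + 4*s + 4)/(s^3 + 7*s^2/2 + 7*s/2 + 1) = 2*(s + 2)/(2*s^2 + 3*s + 1)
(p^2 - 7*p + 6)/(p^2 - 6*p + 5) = (p - 6)/(p - 5)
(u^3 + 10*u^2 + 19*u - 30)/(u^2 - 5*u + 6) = (u^3 + 10*u^2 + 19*u - 30)/(u^2 - 5*u + 6)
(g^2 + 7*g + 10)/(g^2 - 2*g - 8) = (g + 5)/(g - 4)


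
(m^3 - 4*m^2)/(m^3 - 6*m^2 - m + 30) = m^2*(m - 4)/(m^3 - 6*m^2 - m + 30)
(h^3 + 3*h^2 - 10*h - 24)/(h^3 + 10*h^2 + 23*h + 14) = (h^2 + h - 12)/(h^2 + 8*h + 7)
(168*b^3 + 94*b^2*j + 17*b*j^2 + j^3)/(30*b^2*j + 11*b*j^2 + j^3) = (28*b^2 + 11*b*j + j^2)/(j*(5*b + j))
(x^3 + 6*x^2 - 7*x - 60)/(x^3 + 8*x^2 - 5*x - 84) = (x + 5)/(x + 7)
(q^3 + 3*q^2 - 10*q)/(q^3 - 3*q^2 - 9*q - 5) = q*(-q^2 - 3*q + 10)/(-q^3 + 3*q^2 + 9*q + 5)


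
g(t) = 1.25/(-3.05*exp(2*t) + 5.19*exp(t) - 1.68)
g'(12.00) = 0.00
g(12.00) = 0.00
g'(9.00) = 0.00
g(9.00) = 0.00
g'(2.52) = 0.01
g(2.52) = -0.00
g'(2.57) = 0.01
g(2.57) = -0.00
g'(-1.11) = -14.47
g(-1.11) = -4.15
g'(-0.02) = 4.25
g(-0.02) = 2.62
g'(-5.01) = -0.02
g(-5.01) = -0.76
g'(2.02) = 0.02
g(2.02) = -0.01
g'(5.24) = 0.00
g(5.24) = -0.00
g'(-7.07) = -0.00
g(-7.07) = -0.75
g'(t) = 1.25*(6.1*exp(2*t) - 5.19*exp(t))/(-3.05*exp(2*t) + 5.19*exp(t) - 1.68)^2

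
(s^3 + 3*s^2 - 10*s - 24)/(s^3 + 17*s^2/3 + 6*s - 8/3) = 3*(s - 3)/(3*s - 1)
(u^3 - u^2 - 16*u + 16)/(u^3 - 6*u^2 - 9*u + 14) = (u^2 - 16)/(u^2 - 5*u - 14)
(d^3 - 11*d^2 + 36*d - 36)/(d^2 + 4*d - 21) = (d^2 - 8*d + 12)/(d + 7)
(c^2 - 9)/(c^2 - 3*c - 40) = (9 - c^2)/(-c^2 + 3*c + 40)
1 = 1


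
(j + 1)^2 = j^2 + 2*j + 1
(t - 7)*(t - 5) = t^2 - 12*t + 35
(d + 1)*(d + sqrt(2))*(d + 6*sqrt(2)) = d^3 + d^2 + 7*sqrt(2)*d^2 + 7*sqrt(2)*d + 12*d + 12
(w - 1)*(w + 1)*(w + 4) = w^3 + 4*w^2 - w - 4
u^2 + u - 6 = (u - 2)*(u + 3)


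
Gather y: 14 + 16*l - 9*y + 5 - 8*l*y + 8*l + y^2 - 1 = 24*l + y^2 + y*(-8*l - 9) + 18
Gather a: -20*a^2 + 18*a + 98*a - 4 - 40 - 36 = -20*a^2 + 116*a - 80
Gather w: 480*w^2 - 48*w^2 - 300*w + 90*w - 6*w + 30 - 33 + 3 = 432*w^2 - 216*w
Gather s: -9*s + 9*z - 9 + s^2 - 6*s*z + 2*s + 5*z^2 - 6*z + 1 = s^2 + s*(-6*z - 7) + 5*z^2 + 3*z - 8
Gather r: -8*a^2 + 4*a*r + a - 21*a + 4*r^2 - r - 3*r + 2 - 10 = -8*a^2 - 20*a + 4*r^2 + r*(4*a - 4) - 8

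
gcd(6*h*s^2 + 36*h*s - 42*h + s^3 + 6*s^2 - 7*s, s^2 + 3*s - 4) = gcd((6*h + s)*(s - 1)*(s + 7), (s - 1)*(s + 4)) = s - 1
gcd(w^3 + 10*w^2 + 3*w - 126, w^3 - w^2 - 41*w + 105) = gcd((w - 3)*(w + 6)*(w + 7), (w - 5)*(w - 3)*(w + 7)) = w^2 + 4*w - 21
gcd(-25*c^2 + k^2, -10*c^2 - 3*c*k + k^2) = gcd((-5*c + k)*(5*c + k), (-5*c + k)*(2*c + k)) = 5*c - k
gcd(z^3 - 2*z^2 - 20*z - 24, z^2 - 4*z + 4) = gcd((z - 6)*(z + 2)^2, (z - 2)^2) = 1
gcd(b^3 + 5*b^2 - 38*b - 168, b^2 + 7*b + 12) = b + 4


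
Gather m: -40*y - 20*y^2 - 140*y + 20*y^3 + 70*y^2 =20*y^3 + 50*y^2 - 180*y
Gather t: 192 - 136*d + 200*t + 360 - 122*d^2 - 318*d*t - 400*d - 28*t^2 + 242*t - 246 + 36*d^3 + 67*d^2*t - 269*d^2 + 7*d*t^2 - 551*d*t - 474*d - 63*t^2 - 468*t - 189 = 36*d^3 - 391*d^2 - 1010*d + t^2*(7*d - 91) + t*(67*d^2 - 869*d - 26) + 117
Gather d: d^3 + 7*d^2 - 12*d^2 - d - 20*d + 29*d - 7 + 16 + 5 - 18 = d^3 - 5*d^2 + 8*d - 4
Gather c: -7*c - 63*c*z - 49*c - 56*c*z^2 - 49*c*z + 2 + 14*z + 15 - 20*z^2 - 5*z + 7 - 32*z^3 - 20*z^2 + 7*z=c*(-56*z^2 - 112*z - 56) - 32*z^3 - 40*z^2 + 16*z + 24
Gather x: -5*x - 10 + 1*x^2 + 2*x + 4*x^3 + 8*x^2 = 4*x^3 + 9*x^2 - 3*x - 10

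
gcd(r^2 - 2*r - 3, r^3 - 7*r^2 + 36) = r - 3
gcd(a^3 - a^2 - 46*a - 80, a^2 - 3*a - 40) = a^2 - 3*a - 40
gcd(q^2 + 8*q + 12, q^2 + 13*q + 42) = q + 6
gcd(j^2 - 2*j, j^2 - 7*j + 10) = j - 2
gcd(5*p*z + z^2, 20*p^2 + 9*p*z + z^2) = 5*p + z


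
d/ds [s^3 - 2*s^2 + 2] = s*(3*s - 4)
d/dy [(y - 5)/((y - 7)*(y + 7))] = (-y^2 + 10*y - 49)/(y^4 - 98*y^2 + 2401)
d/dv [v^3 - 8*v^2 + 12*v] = 3*v^2 - 16*v + 12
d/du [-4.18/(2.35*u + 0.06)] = 9.823/(2.35*u + 0.06)^2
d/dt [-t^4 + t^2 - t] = -4*t^3 + 2*t - 1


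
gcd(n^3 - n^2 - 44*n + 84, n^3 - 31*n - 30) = n - 6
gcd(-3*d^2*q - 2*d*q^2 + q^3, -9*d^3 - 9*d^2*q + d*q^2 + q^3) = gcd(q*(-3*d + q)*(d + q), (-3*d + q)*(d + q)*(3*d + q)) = -3*d^2 - 2*d*q + q^2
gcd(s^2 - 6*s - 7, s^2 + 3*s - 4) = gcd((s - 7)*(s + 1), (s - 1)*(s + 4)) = 1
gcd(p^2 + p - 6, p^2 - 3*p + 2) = p - 2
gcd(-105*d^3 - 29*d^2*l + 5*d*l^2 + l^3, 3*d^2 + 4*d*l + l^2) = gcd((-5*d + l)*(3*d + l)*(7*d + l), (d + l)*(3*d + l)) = 3*d + l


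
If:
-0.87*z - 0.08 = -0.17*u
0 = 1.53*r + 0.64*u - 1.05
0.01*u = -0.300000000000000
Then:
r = 13.24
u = -30.00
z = -5.95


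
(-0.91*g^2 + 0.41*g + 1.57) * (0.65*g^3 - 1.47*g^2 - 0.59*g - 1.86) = -0.5915*g^5 + 1.6042*g^4 + 0.9547*g^3 - 0.8572*g^2 - 1.6889*g - 2.9202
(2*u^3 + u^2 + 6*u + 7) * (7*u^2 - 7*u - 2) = 14*u^5 - 7*u^4 + 31*u^3 + 5*u^2 - 61*u - 14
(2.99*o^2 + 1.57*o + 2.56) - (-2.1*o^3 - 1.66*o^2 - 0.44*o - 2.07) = 2.1*o^3 + 4.65*o^2 + 2.01*o + 4.63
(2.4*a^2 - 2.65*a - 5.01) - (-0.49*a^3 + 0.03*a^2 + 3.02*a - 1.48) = 0.49*a^3 + 2.37*a^2 - 5.67*a - 3.53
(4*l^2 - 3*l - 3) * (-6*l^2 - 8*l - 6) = -24*l^4 - 14*l^3 + 18*l^2 + 42*l + 18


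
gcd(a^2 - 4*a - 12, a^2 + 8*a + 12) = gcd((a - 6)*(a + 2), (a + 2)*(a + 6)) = a + 2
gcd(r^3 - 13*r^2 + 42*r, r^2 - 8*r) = r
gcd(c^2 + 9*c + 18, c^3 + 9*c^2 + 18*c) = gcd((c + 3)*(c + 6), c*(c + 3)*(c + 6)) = c^2 + 9*c + 18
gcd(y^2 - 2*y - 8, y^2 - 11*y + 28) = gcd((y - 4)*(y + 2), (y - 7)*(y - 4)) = y - 4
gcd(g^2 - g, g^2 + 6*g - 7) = g - 1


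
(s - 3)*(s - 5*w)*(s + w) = s^3 - 4*s^2*w - 3*s^2 - 5*s*w^2 + 12*s*w + 15*w^2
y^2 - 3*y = y*(y - 3)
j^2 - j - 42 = (j - 7)*(j + 6)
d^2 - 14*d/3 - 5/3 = (d - 5)*(d + 1/3)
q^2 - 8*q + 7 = (q - 7)*(q - 1)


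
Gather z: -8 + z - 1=z - 9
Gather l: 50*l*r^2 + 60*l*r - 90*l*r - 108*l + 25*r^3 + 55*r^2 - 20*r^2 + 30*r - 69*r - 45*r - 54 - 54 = l*(50*r^2 - 30*r - 108) + 25*r^3 + 35*r^2 - 84*r - 108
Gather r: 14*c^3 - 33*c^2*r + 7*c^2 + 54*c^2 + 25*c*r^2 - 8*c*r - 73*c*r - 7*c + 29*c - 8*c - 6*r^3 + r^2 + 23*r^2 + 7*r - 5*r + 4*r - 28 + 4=14*c^3 + 61*c^2 + 14*c - 6*r^3 + r^2*(25*c + 24) + r*(-33*c^2 - 81*c + 6) - 24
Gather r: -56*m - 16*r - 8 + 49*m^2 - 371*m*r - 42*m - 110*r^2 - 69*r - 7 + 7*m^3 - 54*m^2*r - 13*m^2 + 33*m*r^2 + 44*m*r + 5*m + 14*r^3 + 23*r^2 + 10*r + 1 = 7*m^3 + 36*m^2 - 93*m + 14*r^3 + r^2*(33*m - 87) + r*(-54*m^2 - 327*m - 75) - 14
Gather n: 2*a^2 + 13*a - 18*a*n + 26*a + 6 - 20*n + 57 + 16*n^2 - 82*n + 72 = 2*a^2 + 39*a + 16*n^2 + n*(-18*a - 102) + 135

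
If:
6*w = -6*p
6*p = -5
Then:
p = -5/6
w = 5/6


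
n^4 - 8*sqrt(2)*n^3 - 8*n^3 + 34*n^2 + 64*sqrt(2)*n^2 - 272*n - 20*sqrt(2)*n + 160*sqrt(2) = (n - 8)*(n - 5*sqrt(2))*(n - 2*sqrt(2))*(n - sqrt(2))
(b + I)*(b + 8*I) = b^2 + 9*I*b - 8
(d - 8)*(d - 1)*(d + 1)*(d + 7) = d^4 - d^3 - 57*d^2 + d + 56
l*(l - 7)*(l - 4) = l^3 - 11*l^2 + 28*l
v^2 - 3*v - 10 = (v - 5)*(v + 2)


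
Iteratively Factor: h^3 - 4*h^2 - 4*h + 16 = (h - 2)*(h^2 - 2*h - 8) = (h - 4)*(h - 2)*(h + 2)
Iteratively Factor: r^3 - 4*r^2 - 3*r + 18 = (r - 3)*(r^2 - r - 6) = (r - 3)*(r + 2)*(r - 3)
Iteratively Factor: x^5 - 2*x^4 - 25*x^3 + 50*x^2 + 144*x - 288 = (x - 4)*(x^4 + 2*x^3 - 17*x^2 - 18*x + 72) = (x - 4)*(x - 3)*(x^3 + 5*x^2 - 2*x - 24) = (x - 4)*(x - 3)*(x + 3)*(x^2 + 2*x - 8) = (x - 4)*(x - 3)*(x - 2)*(x + 3)*(x + 4)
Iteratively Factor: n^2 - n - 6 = (n + 2)*(n - 3)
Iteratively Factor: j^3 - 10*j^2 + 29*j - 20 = (j - 5)*(j^2 - 5*j + 4) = (j - 5)*(j - 1)*(j - 4)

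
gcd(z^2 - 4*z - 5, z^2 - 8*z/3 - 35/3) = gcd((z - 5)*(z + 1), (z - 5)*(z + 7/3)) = z - 5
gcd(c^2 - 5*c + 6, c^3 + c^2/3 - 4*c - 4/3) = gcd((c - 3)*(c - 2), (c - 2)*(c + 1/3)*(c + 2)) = c - 2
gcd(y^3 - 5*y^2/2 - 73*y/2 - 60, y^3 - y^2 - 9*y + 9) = y + 3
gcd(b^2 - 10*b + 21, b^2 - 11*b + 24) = b - 3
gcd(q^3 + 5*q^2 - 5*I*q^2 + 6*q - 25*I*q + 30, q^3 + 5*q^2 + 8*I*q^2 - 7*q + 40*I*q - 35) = q^2 + q*(5 + I) + 5*I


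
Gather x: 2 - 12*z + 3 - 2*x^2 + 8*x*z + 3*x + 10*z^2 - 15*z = -2*x^2 + x*(8*z + 3) + 10*z^2 - 27*z + 5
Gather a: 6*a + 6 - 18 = 6*a - 12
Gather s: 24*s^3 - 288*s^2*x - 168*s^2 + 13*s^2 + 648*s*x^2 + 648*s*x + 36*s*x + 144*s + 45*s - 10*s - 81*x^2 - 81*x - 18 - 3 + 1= 24*s^3 + s^2*(-288*x - 155) + s*(648*x^2 + 684*x + 179) - 81*x^2 - 81*x - 20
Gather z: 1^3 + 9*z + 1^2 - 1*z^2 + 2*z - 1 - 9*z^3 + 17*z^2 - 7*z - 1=-9*z^3 + 16*z^2 + 4*z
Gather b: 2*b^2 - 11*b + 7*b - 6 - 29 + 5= 2*b^2 - 4*b - 30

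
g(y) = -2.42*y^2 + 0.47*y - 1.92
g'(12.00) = -57.61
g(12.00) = -344.76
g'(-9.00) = 44.03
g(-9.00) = -202.17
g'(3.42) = -16.08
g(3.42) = -28.62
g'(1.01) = -4.42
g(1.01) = -3.91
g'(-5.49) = 27.04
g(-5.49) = -77.44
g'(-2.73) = 13.68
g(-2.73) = -21.24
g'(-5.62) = 27.67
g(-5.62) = -81.00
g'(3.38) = -15.89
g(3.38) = -27.98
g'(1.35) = -6.06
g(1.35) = -5.70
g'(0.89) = -3.84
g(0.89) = -3.42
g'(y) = 0.47 - 4.84*y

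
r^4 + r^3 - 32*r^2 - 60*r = r*(r - 6)*(r + 2)*(r + 5)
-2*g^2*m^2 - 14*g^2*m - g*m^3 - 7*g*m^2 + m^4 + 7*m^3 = m*(-2*g + m)*(g + m)*(m + 7)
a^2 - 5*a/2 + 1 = (a - 2)*(a - 1/2)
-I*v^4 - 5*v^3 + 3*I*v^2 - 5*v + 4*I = (v - 4*I)*(v - I)^2*(-I*v + 1)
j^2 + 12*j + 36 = (j + 6)^2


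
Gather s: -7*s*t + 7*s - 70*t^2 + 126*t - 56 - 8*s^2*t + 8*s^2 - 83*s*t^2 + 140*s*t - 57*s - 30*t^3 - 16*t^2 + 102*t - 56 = s^2*(8 - 8*t) + s*(-83*t^2 + 133*t - 50) - 30*t^3 - 86*t^2 + 228*t - 112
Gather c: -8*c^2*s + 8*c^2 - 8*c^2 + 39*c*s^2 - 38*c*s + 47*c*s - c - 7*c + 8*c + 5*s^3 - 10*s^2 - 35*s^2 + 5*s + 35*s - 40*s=-8*c^2*s + c*(39*s^2 + 9*s) + 5*s^3 - 45*s^2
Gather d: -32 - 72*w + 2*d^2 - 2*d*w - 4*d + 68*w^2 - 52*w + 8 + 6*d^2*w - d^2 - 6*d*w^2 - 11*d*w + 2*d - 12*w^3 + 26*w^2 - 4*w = d^2*(6*w + 1) + d*(-6*w^2 - 13*w - 2) - 12*w^3 + 94*w^2 - 128*w - 24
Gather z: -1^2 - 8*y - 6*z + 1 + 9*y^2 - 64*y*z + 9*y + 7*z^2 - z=9*y^2 + y + 7*z^2 + z*(-64*y - 7)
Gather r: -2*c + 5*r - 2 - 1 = -2*c + 5*r - 3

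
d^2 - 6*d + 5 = (d - 5)*(d - 1)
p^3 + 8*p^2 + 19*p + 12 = (p + 1)*(p + 3)*(p + 4)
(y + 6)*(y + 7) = y^2 + 13*y + 42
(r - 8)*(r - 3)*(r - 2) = r^3 - 13*r^2 + 46*r - 48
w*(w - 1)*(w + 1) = w^3 - w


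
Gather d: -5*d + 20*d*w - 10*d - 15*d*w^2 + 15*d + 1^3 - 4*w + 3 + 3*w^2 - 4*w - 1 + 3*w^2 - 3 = d*(-15*w^2 + 20*w) + 6*w^2 - 8*w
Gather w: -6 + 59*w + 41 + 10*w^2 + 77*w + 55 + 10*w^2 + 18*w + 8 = 20*w^2 + 154*w + 98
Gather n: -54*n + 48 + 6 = 54 - 54*n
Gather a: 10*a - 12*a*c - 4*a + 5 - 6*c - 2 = a*(6 - 12*c) - 6*c + 3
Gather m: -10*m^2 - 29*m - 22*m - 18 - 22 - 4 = -10*m^2 - 51*m - 44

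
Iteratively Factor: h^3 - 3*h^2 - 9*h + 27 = (h - 3)*(h^2 - 9) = (h - 3)^2*(h + 3)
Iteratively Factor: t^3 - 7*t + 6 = (t + 3)*(t^2 - 3*t + 2) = (t - 2)*(t + 3)*(t - 1)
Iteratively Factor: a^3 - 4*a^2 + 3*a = (a - 3)*(a^2 - a) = a*(a - 3)*(a - 1)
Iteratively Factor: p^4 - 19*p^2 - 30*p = (p)*(p^3 - 19*p - 30) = p*(p + 3)*(p^2 - 3*p - 10) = p*(p + 2)*(p + 3)*(p - 5)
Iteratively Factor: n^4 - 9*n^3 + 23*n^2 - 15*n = (n - 3)*(n^3 - 6*n^2 + 5*n) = (n - 5)*(n - 3)*(n^2 - n) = n*(n - 5)*(n - 3)*(n - 1)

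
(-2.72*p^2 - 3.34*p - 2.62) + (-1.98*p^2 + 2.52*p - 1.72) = -4.7*p^2 - 0.82*p - 4.34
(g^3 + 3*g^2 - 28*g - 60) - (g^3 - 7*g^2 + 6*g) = 10*g^2 - 34*g - 60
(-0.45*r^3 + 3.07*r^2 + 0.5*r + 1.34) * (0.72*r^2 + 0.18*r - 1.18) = -0.324*r^5 + 2.1294*r^4 + 1.4436*r^3 - 2.5678*r^2 - 0.3488*r - 1.5812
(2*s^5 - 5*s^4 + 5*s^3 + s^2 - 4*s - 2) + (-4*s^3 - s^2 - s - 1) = 2*s^5 - 5*s^4 + s^3 - 5*s - 3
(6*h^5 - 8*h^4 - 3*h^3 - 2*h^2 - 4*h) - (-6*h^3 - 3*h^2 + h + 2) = 6*h^5 - 8*h^4 + 3*h^3 + h^2 - 5*h - 2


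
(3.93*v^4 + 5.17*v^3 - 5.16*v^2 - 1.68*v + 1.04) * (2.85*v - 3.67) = 11.2005*v^5 + 0.311400000000001*v^4 - 33.6799*v^3 + 14.1492*v^2 + 9.1296*v - 3.8168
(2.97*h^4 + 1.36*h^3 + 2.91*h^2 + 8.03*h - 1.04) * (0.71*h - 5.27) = 2.1087*h^5 - 14.6863*h^4 - 5.1011*h^3 - 9.6344*h^2 - 43.0565*h + 5.4808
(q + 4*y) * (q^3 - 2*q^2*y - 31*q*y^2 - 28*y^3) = q^4 + 2*q^3*y - 39*q^2*y^2 - 152*q*y^3 - 112*y^4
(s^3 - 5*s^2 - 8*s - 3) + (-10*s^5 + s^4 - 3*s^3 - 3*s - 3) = -10*s^5 + s^4 - 2*s^3 - 5*s^2 - 11*s - 6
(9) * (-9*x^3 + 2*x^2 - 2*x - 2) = -81*x^3 + 18*x^2 - 18*x - 18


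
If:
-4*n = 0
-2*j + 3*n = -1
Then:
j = 1/2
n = 0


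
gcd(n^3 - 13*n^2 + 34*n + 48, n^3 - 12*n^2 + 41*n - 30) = n - 6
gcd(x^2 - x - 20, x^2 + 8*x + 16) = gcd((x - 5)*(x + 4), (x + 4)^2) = x + 4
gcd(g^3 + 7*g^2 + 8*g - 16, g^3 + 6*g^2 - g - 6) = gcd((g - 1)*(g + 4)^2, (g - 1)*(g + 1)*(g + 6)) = g - 1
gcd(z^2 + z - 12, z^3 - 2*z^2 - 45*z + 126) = z - 3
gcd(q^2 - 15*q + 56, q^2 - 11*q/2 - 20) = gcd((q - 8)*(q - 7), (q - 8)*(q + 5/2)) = q - 8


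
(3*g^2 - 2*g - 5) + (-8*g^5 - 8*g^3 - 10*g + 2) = -8*g^5 - 8*g^3 + 3*g^2 - 12*g - 3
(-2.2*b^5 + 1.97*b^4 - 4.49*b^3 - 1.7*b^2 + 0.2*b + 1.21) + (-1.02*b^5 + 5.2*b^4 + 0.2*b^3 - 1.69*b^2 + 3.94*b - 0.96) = -3.22*b^5 + 7.17*b^4 - 4.29*b^3 - 3.39*b^2 + 4.14*b + 0.25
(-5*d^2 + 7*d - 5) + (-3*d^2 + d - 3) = -8*d^2 + 8*d - 8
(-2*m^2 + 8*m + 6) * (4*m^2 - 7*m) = -8*m^4 + 46*m^3 - 32*m^2 - 42*m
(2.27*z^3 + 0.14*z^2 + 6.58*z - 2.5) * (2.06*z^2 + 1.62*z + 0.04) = 4.6762*z^5 + 3.9658*z^4 + 13.8724*z^3 + 5.5152*z^2 - 3.7868*z - 0.1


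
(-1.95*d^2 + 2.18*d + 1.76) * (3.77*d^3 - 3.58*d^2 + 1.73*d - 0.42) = -7.3515*d^5 + 15.1996*d^4 - 4.5427*d^3 - 1.7104*d^2 + 2.1292*d - 0.7392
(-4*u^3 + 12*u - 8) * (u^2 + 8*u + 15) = -4*u^5 - 32*u^4 - 48*u^3 + 88*u^2 + 116*u - 120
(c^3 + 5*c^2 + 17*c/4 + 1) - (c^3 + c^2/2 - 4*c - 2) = 9*c^2/2 + 33*c/4 + 3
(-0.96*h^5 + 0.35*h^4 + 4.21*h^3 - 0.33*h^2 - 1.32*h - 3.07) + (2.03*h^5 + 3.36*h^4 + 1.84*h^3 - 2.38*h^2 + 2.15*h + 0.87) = 1.07*h^5 + 3.71*h^4 + 6.05*h^3 - 2.71*h^2 + 0.83*h - 2.2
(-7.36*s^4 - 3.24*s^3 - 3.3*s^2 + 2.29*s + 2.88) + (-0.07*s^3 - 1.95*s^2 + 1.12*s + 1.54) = -7.36*s^4 - 3.31*s^3 - 5.25*s^2 + 3.41*s + 4.42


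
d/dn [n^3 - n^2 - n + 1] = 3*n^2 - 2*n - 1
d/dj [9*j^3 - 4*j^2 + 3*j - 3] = 27*j^2 - 8*j + 3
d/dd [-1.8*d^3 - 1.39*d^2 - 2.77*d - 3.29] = -5.4*d^2 - 2.78*d - 2.77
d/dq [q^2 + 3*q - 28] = 2*q + 3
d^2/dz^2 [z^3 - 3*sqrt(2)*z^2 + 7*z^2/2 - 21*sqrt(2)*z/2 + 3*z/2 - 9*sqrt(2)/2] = 6*z - 6*sqrt(2) + 7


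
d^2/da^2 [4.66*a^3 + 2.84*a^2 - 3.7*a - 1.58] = 27.96*a + 5.68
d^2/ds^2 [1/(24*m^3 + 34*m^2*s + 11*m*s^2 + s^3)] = 2*(-(11*m + 3*s)*(24*m^3 + 34*m^2*s + 11*m*s^2 + s^3) + (34*m^2 + 22*m*s + 3*s^2)^2)/(24*m^3 + 34*m^2*s + 11*m*s^2 + s^3)^3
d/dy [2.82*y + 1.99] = 2.82000000000000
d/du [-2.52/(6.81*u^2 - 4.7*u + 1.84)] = (34.3224*u - 11.844)/(6.81*u^2 - 4.7*u + 1.84)^2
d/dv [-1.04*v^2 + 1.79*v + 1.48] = 1.79 - 2.08*v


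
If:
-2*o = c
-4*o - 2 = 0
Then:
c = 1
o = -1/2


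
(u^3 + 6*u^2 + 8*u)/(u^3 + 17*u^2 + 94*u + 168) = u*(u + 2)/(u^2 + 13*u + 42)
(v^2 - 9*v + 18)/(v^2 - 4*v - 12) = (v - 3)/(v + 2)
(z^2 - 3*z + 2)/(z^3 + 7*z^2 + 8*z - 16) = (z - 2)/(z^2 + 8*z + 16)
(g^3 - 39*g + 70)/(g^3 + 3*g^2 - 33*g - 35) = (g - 2)/(g + 1)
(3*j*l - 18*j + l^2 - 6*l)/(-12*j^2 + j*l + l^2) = (3*j*l - 18*j + l^2 - 6*l)/(-12*j^2 + j*l + l^2)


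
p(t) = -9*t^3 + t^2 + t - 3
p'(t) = -27*t^2 + 2*t + 1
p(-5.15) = 1247.69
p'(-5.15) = -725.41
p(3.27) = -303.73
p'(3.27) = -281.17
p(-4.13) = 643.93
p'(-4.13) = -467.80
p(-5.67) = 1664.04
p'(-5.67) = -878.36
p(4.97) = -1078.20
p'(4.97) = -655.98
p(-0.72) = 0.16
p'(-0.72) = -14.44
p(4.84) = -995.15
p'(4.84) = -621.81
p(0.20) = -2.83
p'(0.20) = 0.32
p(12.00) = -15399.00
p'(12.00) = -3863.00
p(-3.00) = 246.00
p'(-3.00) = -248.00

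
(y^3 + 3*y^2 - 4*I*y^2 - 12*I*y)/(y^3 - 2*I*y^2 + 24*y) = (y^2 + y*(3 - 4*I) - 12*I)/(y^2 - 2*I*y + 24)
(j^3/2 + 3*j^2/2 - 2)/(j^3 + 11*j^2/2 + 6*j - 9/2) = (j^3 + 3*j^2 - 4)/(2*j^3 + 11*j^2 + 12*j - 9)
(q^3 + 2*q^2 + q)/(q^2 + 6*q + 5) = q*(q + 1)/(q + 5)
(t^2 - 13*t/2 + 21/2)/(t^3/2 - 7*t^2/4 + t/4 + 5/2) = 2*(2*t^2 - 13*t + 21)/(2*t^3 - 7*t^2 + t + 10)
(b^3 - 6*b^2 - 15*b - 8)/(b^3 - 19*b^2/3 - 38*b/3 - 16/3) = 3*(b + 1)/(3*b + 2)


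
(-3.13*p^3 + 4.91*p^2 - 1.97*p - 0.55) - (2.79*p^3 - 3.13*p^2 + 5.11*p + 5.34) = -5.92*p^3 + 8.04*p^2 - 7.08*p - 5.89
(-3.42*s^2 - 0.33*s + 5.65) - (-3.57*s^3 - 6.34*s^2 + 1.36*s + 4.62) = 3.57*s^3 + 2.92*s^2 - 1.69*s + 1.03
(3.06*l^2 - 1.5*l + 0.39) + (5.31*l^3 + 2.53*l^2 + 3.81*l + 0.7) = 5.31*l^3 + 5.59*l^2 + 2.31*l + 1.09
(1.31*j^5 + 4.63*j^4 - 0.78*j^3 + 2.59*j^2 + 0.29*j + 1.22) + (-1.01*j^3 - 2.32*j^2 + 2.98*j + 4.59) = 1.31*j^5 + 4.63*j^4 - 1.79*j^3 + 0.27*j^2 + 3.27*j + 5.81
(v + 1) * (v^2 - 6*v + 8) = v^3 - 5*v^2 + 2*v + 8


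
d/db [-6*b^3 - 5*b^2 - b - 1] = -18*b^2 - 10*b - 1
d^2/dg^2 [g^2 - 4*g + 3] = 2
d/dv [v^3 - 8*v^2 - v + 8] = 3*v^2 - 16*v - 1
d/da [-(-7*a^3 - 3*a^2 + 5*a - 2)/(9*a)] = 14*a/9 + 1/3 - 2/(9*a^2)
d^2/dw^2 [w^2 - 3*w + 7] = 2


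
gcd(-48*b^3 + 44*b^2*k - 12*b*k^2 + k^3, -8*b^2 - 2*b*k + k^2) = 4*b - k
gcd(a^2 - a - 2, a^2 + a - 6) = a - 2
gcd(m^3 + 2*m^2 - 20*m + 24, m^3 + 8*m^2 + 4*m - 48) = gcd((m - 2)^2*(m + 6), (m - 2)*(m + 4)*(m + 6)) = m^2 + 4*m - 12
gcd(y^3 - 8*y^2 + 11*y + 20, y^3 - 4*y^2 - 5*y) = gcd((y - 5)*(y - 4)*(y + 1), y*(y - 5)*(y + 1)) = y^2 - 4*y - 5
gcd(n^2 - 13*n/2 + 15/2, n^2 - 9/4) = n - 3/2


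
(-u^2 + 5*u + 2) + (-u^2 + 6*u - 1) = -2*u^2 + 11*u + 1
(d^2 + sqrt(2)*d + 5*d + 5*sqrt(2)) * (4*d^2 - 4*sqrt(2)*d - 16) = 4*d^4 + 20*d^3 - 24*d^2 - 120*d - 16*sqrt(2)*d - 80*sqrt(2)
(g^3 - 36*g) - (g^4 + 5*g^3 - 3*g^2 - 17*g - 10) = -g^4 - 4*g^3 + 3*g^2 - 19*g + 10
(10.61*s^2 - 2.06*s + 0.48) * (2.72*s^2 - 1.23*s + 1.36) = 28.8592*s^4 - 18.6535*s^3 + 18.269*s^2 - 3.392*s + 0.6528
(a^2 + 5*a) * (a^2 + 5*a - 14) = a^4 + 10*a^3 + 11*a^2 - 70*a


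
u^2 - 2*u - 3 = (u - 3)*(u + 1)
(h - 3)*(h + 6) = h^2 + 3*h - 18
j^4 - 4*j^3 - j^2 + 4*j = j*(j - 4)*(j - 1)*(j + 1)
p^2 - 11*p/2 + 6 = (p - 4)*(p - 3/2)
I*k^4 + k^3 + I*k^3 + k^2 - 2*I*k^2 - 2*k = k*(k - 1)*(k + 2)*(I*k + 1)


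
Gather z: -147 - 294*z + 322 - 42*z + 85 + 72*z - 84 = 176 - 264*z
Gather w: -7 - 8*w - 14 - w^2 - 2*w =-w^2 - 10*w - 21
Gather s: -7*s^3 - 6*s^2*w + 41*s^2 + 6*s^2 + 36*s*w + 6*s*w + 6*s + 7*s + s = -7*s^3 + s^2*(47 - 6*w) + s*(42*w + 14)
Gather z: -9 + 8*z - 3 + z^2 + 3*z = z^2 + 11*z - 12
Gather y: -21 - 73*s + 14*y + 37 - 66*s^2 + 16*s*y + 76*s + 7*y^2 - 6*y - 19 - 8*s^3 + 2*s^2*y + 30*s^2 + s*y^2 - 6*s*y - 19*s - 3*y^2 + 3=-8*s^3 - 36*s^2 - 16*s + y^2*(s + 4) + y*(2*s^2 + 10*s + 8)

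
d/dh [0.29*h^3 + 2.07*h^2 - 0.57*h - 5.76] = 0.87*h^2 + 4.14*h - 0.57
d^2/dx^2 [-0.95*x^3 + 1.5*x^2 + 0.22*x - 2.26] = 3.0 - 5.7*x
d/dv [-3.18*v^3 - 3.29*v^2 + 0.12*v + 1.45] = -9.54*v^2 - 6.58*v + 0.12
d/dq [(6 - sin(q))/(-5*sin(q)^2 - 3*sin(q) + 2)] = (-5*sin(q)^2 + 60*sin(q) + 16)*cos(q)/(5*sin(q)^2 + 3*sin(q) - 2)^2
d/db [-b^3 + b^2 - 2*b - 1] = -3*b^2 + 2*b - 2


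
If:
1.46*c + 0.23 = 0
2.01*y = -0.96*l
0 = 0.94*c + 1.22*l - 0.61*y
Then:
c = -0.16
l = 0.10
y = -0.05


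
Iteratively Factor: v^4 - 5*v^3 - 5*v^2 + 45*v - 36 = (v - 4)*(v^3 - v^2 - 9*v + 9) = (v - 4)*(v - 1)*(v^2 - 9) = (v - 4)*(v - 1)*(v + 3)*(v - 3)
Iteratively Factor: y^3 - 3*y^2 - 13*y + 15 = (y - 5)*(y^2 + 2*y - 3) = (y - 5)*(y + 3)*(y - 1)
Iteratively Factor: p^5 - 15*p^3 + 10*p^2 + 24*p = (p + 1)*(p^4 - p^3 - 14*p^2 + 24*p) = p*(p + 1)*(p^3 - p^2 - 14*p + 24) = p*(p - 2)*(p + 1)*(p^2 + p - 12) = p*(p - 3)*(p - 2)*(p + 1)*(p + 4)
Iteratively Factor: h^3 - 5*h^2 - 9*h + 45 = (h - 3)*(h^2 - 2*h - 15) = (h - 5)*(h - 3)*(h + 3)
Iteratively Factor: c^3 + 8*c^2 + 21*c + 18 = (c + 2)*(c^2 + 6*c + 9) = (c + 2)*(c + 3)*(c + 3)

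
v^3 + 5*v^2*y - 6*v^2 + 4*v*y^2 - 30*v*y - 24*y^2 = (v - 6)*(v + y)*(v + 4*y)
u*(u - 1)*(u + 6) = u^3 + 5*u^2 - 6*u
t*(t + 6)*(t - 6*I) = t^3 + 6*t^2 - 6*I*t^2 - 36*I*t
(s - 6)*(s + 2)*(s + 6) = s^3 + 2*s^2 - 36*s - 72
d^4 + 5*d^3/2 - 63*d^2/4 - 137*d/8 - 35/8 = (d - 7/2)*(d + 1/2)^2*(d + 5)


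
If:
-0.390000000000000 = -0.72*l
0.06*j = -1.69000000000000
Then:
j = -28.17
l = 0.54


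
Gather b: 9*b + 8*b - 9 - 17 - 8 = 17*b - 34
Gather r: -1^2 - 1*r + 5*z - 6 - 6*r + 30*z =-7*r + 35*z - 7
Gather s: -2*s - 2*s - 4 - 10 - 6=-4*s - 20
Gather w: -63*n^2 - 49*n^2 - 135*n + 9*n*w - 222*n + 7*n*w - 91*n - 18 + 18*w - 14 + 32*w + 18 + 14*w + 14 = -112*n^2 - 448*n + w*(16*n + 64)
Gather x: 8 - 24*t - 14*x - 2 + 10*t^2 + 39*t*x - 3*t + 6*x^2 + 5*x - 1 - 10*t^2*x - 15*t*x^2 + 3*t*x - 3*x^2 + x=10*t^2 - 27*t + x^2*(3 - 15*t) + x*(-10*t^2 + 42*t - 8) + 5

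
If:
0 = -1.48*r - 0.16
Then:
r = -0.11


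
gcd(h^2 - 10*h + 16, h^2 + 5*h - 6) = 1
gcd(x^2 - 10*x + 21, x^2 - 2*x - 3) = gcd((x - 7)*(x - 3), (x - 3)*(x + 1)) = x - 3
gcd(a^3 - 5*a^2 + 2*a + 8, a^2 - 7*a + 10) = a - 2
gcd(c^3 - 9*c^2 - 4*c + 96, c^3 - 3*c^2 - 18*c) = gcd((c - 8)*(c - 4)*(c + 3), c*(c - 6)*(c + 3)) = c + 3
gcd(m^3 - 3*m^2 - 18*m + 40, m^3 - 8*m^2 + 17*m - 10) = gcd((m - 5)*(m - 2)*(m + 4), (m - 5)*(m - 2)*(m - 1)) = m^2 - 7*m + 10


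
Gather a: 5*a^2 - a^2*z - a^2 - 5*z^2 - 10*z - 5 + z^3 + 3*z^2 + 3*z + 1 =a^2*(4 - z) + z^3 - 2*z^2 - 7*z - 4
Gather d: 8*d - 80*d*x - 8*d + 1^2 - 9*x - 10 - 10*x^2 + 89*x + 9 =-80*d*x - 10*x^2 + 80*x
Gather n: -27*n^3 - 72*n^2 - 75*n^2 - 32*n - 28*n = -27*n^3 - 147*n^2 - 60*n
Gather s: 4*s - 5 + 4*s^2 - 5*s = 4*s^2 - s - 5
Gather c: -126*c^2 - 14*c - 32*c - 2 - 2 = -126*c^2 - 46*c - 4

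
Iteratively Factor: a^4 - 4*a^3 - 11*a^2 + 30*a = (a - 2)*(a^3 - 2*a^2 - 15*a) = a*(a - 2)*(a^2 - 2*a - 15) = a*(a - 5)*(a - 2)*(a + 3)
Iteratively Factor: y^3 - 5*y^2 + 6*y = (y - 3)*(y^2 - 2*y) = (y - 3)*(y - 2)*(y)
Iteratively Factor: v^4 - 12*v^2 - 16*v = (v)*(v^3 - 12*v - 16) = v*(v - 4)*(v^2 + 4*v + 4) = v*(v - 4)*(v + 2)*(v + 2)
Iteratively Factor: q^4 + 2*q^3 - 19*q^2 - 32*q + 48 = (q + 3)*(q^3 - q^2 - 16*q + 16) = (q + 3)*(q + 4)*(q^2 - 5*q + 4) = (q - 1)*(q + 3)*(q + 4)*(q - 4)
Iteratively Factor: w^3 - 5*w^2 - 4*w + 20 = (w - 5)*(w^2 - 4) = (w - 5)*(w + 2)*(w - 2)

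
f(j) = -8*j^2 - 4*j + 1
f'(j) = -16*j - 4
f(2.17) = -45.35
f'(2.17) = -38.72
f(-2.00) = -23.00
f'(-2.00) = 28.00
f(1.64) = -27.08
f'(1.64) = -30.24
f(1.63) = -26.78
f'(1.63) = -30.08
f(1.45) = -21.62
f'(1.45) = -27.20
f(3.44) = -107.43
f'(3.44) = -59.04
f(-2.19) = -28.61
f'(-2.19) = 31.04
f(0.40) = -1.88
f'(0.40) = -10.40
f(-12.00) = -1103.00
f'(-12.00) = 188.00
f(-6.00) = -263.00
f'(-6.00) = 92.00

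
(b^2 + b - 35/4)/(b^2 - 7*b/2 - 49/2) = (b - 5/2)/(b - 7)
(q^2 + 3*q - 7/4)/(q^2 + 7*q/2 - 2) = (q + 7/2)/(q + 4)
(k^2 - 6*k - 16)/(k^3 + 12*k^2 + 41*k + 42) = (k - 8)/(k^2 + 10*k + 21)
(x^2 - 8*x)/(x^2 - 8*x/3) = 3*(x - 8)/(3*x - 8)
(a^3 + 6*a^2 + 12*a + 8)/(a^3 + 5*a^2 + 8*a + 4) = (a + 2)/(a + 1)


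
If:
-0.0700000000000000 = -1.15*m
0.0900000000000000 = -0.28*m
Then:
No Solution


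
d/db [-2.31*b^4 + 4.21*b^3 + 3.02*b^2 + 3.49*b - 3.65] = -9.24*b^3 + 12.63*b^2 + 6.04*b + 3.49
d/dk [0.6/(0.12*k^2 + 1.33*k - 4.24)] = (-0.144*k - 0.798)/(0.12*k^2 + 1.33*k - 4.24)^2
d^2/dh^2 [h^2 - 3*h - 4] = 2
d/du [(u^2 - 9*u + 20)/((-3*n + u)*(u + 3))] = ((9 - 2*u)*(3*n - u)*(u + 3) + (3*n - u)*(u^2 - 9*u + 20) + (u + 3)*(-u^2 + 9*u - 20))/((3*n - u)^2*(u + 3)^2)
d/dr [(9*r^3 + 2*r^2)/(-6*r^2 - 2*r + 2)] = r*(-27*r^3 - 18*r^2 + 25*r + 4)/(2*(9*r^4 + 6*r^3 - 5*r^2 - 2*r + 1))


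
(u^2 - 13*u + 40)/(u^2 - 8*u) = (u - 5)/u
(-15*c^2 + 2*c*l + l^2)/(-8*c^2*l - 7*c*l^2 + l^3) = (15*c^2 - 2*c*l - l^2)/(l*(8*c^2 + 7*c*l - l^2))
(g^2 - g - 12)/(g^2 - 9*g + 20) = (g + 3)/(g - 5)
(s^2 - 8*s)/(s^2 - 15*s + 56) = s/(s - 7)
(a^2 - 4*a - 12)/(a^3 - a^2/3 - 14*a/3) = 3*(a - 6)/(a*(3*a - 7))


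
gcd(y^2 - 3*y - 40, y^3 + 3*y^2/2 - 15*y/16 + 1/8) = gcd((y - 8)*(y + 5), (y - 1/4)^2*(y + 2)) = 1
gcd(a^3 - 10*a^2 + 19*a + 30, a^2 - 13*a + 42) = a - 6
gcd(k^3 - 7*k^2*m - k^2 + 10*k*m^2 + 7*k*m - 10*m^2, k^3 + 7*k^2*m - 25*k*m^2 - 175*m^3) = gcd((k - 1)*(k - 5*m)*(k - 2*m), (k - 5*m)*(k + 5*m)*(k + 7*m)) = k - 5*m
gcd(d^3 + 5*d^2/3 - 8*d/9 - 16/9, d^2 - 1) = d - 1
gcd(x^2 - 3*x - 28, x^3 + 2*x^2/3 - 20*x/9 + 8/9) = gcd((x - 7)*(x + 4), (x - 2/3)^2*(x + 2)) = 1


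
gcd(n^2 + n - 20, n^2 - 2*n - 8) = n - 4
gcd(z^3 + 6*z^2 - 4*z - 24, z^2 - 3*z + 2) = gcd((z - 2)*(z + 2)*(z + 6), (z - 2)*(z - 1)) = z - 2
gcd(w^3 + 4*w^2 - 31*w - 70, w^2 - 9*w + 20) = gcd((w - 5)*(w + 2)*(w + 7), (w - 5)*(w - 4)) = w - 5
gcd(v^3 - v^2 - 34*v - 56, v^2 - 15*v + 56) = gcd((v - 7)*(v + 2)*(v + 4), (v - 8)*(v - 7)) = v - 7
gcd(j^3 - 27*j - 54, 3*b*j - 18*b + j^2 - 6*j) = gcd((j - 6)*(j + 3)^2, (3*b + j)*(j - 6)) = j - 6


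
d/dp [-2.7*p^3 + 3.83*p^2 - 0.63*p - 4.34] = -8.1*p^2 + 7.66*p - 0.63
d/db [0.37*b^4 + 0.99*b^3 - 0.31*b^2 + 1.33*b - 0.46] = 1.48*b^3 + 2.97*b^2 - 0.62*b + 1.33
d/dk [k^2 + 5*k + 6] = 2*k + 5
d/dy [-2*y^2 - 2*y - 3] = -4*y - 2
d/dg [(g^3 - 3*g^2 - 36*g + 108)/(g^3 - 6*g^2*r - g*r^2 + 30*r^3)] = ((-3*g^2 + 12*g*r + r^2)*(g^3 - 3*g^2 - 36*g + 108) + 3*(g^2 - 2*g - 12)*(g^3 - 6*g^2*r - g*r^2 + 30*r^3))/(g^3 - 6*g^2*r - g*r^2 + 30*r^3)^2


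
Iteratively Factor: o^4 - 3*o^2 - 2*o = (o)*(o^3 - 3*o - 2) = o*(o + 1)*(o^2 - o - 2) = o*(o + 1)^2*(o - 2)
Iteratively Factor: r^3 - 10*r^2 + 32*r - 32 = (r - 4)*(r^2 - 6*r + 8) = (r - 4)*(r - 2)*(r - 4)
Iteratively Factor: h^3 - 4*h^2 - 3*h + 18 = (h + 2)*(h^2 - 6*h + 9) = (h - 3)*(h + 2)*(h - 3)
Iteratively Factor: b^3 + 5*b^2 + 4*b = (b)*(b^2 + 5*b + 4) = b*(b + 4)*(b + 1)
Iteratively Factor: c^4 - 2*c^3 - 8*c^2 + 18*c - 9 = (c - 1)*(c^3 - c^2 - 9*c + 9) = (c - 3)*(c - 1)*(c^2 + 2*c - 3) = (c - 3)*(c - 1)^2*(c + 3)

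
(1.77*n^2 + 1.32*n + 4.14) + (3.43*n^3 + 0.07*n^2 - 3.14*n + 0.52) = 3.43*n^3 + 1.84*n^2 - 1.82*n + 4.66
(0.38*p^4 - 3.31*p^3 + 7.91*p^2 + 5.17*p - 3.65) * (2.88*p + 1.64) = 1.0944*p^5 - 8.9096*p^4 + 17.3524*p^3 + 27.862*p^2 - 2.0332*p - 5.986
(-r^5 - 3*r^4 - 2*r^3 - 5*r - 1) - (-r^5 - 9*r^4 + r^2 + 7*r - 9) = 6*r^4 - 2*r^3 - r^2 - 12*r + 8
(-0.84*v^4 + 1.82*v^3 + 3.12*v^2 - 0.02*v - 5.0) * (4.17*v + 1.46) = -3.5028*v^5 + 6.363*v^4 + 15.6676*v^3 + 4.4718*v^2 - 20.8792*v - 7.3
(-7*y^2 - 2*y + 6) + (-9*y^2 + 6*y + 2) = -16*y^2 + 4*y + 8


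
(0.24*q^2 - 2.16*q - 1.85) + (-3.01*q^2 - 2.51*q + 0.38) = -2.77*q^2 - 4.67*q - 1.47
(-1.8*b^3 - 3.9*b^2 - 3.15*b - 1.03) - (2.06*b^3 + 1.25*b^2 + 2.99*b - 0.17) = -3.86*b^3 - 5.15*b^2 - 6.14*b - 0.86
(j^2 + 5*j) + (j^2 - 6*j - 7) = 2*j^2 - j - 7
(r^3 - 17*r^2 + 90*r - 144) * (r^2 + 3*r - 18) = r^5 - 14*r^4 + 21*r^3 + 432*r^2 - 2052*r + 2592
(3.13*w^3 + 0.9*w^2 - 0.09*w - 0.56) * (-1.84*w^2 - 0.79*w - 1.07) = -5.7592*w^5 - 4.1287*w^4 - 3.8945*w^3 + 0.1385*w^2 + 0.5387*w + 0.5992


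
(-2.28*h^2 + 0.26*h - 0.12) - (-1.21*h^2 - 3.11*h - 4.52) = -1.07*h^2 + 3.37*h + 4.4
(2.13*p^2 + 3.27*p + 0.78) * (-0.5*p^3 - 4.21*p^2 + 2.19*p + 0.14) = -1.065*p^5 - 10.6023*p^4 - 9.492*p^3 + 4.1757*p^2 + 2.166*p + 0.1092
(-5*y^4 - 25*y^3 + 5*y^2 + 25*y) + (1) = -5*y^4 - 25*y^3 + 5*y^2 + 25*y + 1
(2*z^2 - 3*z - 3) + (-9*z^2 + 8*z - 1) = -7*z^2 + 5*z - 4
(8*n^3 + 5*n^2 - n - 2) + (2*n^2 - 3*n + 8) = 8*n^3 + 7*n^2 - 4*n + 6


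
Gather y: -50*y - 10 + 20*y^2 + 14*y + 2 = 20*y^2 - 36*y - 8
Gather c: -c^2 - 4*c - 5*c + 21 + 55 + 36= -c^2 - 9*c + 112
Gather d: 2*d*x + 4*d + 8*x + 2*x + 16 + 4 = d*(2*x + 4) + 10*x + 20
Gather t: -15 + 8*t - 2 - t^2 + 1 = -t^2 + 8*t - 16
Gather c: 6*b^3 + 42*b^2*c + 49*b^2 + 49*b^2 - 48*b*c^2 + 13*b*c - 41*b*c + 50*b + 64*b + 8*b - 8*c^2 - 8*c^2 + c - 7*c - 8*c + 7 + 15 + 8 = 6*b^3 + 98*b^2 + 122*b + c^2*(-48*b - 16) + c*(42*b^2 - 28*b - 14) + 30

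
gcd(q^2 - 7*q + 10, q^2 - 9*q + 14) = q - 2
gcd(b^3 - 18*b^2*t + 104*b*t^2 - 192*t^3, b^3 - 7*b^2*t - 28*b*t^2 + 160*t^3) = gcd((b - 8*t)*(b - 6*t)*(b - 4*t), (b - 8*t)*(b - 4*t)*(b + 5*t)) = b^2 - 12*b*t + 32*t^2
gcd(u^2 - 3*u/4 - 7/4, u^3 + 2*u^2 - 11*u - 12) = u + 1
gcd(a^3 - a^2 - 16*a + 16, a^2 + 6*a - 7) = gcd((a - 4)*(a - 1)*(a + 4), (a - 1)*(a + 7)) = a - 1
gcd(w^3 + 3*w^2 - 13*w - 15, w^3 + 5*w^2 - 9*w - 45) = w^2 + 2*w - 15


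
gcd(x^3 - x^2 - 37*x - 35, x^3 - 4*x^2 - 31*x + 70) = x^2 - 2*x - 35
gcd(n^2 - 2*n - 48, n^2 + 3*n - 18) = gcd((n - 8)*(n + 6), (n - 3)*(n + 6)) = n + 6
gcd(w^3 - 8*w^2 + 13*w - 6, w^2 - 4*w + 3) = w - 1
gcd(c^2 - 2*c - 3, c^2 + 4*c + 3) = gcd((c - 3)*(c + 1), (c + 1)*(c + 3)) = c + 1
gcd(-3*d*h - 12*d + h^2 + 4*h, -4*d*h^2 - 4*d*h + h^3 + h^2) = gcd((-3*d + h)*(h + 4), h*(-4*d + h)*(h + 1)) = 1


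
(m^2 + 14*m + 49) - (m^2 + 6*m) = 8*m + 49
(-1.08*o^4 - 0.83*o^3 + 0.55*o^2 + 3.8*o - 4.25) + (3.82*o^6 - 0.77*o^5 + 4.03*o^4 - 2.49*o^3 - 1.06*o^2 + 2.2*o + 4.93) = 3.82*o^6 - 0.77*o^5 + 2.95*o^4 - 3.32*o^3 - 0.51*o^2 + 6.0*o + 0.68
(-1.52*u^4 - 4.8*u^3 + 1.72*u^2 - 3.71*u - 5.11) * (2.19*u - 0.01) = -3.3288*u^5 - 10.4968*u^4 + 3.8148*u^3 - 8.1421*u^2 - 11.1538*u + 0.0511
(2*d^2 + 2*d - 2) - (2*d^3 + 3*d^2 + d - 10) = -2*d^3 - d^2 + d + 8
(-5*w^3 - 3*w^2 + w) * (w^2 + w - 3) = -5*w^5 - 8*w^4 + 13*w^3 + 10*w^2 - 3*w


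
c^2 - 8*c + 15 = (c - 5)*(c - 3)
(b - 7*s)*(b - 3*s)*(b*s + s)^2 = b^4*s^2 - 10*b^3*s^3 + 2*b^3*s^2 + 21*b^2*s^4 - 20*b^2*s^3 + b^2*s^2 + 42*b*s^4 - 10*b*s^3 + 21*s^4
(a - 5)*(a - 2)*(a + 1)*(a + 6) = a^4 - 33*a^2 + 28*a + 60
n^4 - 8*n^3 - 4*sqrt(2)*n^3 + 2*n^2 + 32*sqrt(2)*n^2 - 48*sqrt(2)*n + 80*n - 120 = (n - 6)*(n - 2)*(n - 5*sqrt(2))*(n + sqrt(2))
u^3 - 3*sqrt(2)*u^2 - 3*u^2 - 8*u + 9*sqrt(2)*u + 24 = (u - 3)*(u - 4*sqrt(2))*(u + sqrt(2))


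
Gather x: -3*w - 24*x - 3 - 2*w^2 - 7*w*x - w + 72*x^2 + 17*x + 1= -2*w^2 - 4*w + 72*x^2 + x*(-7*w - 7) - 2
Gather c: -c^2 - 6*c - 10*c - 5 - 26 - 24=-c^2 - 16*c - 55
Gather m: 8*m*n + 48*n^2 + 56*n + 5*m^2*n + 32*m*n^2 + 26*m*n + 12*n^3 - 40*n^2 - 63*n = 5*m^2*n + m*(32*n^2 + 34*n) + 12*n^3 + 8*n^2 - 7*n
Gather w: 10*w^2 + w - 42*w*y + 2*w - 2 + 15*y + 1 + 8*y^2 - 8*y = 10*w^2 + w*(3 - 42*y) + 8*y^2 + 7*y - 1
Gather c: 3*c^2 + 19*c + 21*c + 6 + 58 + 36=3*c^2 + 40*c + 100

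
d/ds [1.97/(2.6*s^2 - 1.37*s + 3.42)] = (2.6989 - 10.244*s)/(2.6*s^2 - 1.37*s + 3.42)^2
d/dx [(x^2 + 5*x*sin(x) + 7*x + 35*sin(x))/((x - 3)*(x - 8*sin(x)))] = (13*x^3*cos(x) - 13*x^2*sin(x) + 52*x^2*cos(x) - 10*x^2 - 22*x*sin(x) - 273*x*cos(x) + 400*sin(x)^2 + 273*sin(x))/((x - 3)^2*(x - 8*sin(x))^2)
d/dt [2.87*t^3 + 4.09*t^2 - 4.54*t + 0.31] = 8.61*t^2 + 8.18*t - 4.54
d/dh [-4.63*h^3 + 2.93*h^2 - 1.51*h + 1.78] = -13.89*h^2 + 5.86*h - 1.51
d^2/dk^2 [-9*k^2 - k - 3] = -18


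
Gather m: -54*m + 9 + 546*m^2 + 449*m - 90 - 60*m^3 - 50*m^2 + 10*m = -60*m^3 + 496*m^2 + 405*m - 81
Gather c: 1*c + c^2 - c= c^2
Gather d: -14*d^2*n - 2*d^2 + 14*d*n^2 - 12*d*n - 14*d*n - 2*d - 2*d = d^2*(-14*n - 2) + d*(14*n^2 - 26*n - 4)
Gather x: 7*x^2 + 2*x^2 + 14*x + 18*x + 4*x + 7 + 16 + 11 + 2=9*x^2 + 36*x + 36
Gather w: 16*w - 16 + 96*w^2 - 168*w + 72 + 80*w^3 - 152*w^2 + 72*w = 80*w^3 - 56*w^2 - 80*w + 56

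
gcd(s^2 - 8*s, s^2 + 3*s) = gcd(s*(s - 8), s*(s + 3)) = s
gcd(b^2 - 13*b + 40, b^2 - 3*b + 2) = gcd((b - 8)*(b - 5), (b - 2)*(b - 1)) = 1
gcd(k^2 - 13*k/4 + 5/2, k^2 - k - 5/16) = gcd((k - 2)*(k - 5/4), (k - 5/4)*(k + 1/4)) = k - 5/4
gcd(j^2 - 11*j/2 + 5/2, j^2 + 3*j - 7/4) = j - 1/2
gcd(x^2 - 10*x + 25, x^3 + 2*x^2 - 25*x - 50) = x - 5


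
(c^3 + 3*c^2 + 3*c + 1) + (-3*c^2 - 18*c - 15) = c^3 - 15*c - 14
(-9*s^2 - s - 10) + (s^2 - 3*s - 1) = -8*s^2 - 4*s - 11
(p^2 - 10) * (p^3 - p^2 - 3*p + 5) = p^5 - p^4 - 13*p^3 + 15*p^2 + 30*p - 50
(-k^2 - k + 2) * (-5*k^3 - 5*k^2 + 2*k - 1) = 5*k^5 + 10*k^4 - 7*k^3 - 11*k^2 + 5*k - 2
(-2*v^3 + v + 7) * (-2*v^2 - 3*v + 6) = 4*v^5 + 6*v^4 - 14*v^3 - 17*v^2 - 15*v + 42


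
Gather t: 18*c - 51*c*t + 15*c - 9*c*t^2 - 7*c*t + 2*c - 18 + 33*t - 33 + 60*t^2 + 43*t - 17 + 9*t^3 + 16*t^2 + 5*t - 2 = 35*c + 9*t^3 + t^2*(76 - 9*c) + t*(81 - 58*c) - 70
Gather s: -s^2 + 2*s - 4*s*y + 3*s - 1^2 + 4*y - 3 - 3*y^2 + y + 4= -s^2 + s*(5 - 4*y) - 3*y^2 + 5*y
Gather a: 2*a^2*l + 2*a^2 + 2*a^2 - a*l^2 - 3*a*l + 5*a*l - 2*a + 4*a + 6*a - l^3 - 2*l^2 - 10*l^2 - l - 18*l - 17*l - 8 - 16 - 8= a^2*(2*l + 4) + a*(-l^2 + 2*l + 8) - l^3 - 12*l^2 - 36*l - 32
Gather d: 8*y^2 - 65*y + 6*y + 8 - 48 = 8*y^2 - 59*y - 40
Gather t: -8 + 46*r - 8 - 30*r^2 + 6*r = -30*r^2 + 52*r - 16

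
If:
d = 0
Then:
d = 0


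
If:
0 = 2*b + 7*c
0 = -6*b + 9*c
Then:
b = 0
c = 0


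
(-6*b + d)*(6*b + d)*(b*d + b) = -36*b^3*d - 36*b^3 + b*d^3 + b*d^2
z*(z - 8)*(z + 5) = z^3 - 3*z^2 - 40*z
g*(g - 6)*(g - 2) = g^3 - 8*g^2 + 12*g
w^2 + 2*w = w*(w + 2)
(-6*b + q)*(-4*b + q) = 24*b^2 - 10*b*q + q^2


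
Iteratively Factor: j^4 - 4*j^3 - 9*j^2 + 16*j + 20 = (j - 2)*(j^3 - 2*j^2 - 13*j - 10) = (j - 5)*(j - 2)*(j^2 + 3*j + 2) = (j - 5)*(j - 2)*(j + 1)*(j + 2)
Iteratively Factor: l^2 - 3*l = (l - 3)*(l)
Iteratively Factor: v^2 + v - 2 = (v - 1)*(v + 2)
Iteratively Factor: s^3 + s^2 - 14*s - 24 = (s + 3)*(s^2 - 2*s - 8) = (s + 2)*(s + 3)*(s - 4)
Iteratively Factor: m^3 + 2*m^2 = (m)*(m^2 + 2*m) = m^2*(m + 2)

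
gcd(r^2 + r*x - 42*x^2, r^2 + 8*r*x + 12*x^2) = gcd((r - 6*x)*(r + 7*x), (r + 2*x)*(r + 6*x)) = 1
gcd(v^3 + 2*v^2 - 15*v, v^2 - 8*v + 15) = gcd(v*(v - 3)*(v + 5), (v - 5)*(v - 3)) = v - 3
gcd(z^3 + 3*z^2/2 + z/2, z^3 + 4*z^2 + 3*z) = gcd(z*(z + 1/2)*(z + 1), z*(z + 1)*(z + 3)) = z^2 + z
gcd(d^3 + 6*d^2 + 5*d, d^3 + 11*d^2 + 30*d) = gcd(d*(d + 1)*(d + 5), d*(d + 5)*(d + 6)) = d^2 + 5*d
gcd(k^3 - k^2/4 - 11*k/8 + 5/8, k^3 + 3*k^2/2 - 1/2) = k - 1/2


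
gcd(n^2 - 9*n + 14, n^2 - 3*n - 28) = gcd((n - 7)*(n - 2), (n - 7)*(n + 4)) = n - 7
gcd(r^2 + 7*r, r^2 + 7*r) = r^2 + 7*r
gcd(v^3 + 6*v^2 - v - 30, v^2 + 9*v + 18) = v + 3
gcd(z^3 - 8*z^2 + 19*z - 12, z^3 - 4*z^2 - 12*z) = 1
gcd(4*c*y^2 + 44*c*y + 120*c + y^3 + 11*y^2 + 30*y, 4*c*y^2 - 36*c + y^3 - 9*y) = 4*c + y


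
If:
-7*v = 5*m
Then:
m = -7*v/5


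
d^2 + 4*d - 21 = (d - 3)*(d + 7)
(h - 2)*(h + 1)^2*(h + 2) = h^4 + 2*h^3 - 3*h^2 - 8*h - 4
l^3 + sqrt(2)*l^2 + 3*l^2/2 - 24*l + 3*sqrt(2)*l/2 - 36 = (l + 3/2)*(l - 3*sqrt(2))*(l + 4*sqrt(2))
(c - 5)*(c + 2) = c^2 - 3*c - 10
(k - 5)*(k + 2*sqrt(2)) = k^2 - 5*k + 2*sqrt(2)*k - 10*sqrt(2)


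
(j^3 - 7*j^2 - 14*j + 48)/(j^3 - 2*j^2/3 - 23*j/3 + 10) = 3*(j - 8)/(3*j - 5)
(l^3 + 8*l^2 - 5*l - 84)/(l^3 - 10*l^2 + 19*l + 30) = (l^3 + 8*l^2 - 5*l - 84)/(l^3 - 10*l^2 + 19*l + 30)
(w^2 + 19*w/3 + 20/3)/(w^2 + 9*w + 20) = (w + 4/3)/(w + 4)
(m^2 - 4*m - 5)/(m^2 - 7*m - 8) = (m - 5)/(m - 8)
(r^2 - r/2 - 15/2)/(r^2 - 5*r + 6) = (r + 5/2)/(r - 2)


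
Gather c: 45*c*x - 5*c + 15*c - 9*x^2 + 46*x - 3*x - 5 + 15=c*(45*x + 10) - 9*x^2 + 43*x + 10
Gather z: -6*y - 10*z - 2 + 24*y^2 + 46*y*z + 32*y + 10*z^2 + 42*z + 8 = 24*y^2 + 26*y + 10*z^2 + z*(46*y + 32) + 6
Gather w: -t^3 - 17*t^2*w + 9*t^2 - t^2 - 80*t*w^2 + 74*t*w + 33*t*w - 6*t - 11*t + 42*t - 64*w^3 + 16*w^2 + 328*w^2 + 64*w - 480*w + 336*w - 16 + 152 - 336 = -t^3 + 8*t^2 + 25*t - 64*w^3 + w^2*(344 - 80*t) + w*(-17*t^2 + 107*t - 80) - 200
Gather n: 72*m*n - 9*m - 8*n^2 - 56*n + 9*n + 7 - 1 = -9*m - 8*n^2 + n*(72*m - 47) + 6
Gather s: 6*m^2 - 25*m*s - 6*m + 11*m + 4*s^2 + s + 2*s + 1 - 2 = 6*m^2 + 5*m + 4*s^2 + s*(3 - 25*m) - 1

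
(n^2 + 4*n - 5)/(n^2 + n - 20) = (n - 1)/(n - 4)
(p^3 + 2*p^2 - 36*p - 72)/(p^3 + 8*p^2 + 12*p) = (p - 6)/p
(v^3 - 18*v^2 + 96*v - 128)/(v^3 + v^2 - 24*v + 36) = (v^2 - 16*v + 64)/(v^2 + 3*v - 18)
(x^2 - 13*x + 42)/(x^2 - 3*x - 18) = (x - 7)/(x + 3)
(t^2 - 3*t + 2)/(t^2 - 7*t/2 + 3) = 2*(t - 1)/(2*t - 3)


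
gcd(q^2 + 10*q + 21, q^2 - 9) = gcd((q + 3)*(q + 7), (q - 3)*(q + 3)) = q + 3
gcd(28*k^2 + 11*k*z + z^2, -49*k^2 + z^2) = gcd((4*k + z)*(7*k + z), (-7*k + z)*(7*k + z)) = 7*k + z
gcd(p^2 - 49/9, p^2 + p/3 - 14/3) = p + 7/3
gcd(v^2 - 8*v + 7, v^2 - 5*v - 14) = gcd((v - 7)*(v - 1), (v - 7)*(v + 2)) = v - 7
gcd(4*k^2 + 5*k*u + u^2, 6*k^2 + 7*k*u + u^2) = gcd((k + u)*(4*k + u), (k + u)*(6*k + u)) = k + u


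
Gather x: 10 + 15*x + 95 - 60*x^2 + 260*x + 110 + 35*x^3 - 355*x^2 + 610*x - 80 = 35*x^3 - 415*x^2 + 885*x + 135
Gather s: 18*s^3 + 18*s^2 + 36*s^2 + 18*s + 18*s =18*s^3 + 54*s^2 + 36*s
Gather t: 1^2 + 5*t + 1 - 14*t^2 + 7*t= -14*t^2 + 12*t + 2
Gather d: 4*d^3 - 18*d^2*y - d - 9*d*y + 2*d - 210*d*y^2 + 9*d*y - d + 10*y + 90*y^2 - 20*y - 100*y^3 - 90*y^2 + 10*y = 4*d^3 - 18*d^2*y - 210*d*y^2 - 100*y^3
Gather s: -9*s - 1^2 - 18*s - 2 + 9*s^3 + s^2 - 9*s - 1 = 9*s^3 + s^2 - 36*s - 4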